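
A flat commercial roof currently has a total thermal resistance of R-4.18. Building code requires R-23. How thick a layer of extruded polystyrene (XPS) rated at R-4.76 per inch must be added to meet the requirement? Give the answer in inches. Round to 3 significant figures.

ΔR = 23 − 4.18 = 18.82 ft²·°F·h/BTU
L = ΔR / (R/in) = 18.82/4.76 = 3.954 in

3.95 in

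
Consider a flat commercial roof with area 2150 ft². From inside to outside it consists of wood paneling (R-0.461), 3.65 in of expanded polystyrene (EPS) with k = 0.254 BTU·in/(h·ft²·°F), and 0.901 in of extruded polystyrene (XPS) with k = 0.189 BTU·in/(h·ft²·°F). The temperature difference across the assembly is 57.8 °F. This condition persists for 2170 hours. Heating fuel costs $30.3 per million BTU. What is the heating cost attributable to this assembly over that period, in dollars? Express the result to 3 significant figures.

3.65/0.254 = 14.37
0.901/0.189 = 4.767
R_total = 0.461 + 14.37 + 4.767 = 19.6 ft²·°F·h/BTU
Q = 2150 × 57.8 / 19.6 = 6341 BTU/h
E = 6341 × 2170 = 13760000 BTU
Cost = 13760000/10⁶ × 30.3 = $416.9

417 dollars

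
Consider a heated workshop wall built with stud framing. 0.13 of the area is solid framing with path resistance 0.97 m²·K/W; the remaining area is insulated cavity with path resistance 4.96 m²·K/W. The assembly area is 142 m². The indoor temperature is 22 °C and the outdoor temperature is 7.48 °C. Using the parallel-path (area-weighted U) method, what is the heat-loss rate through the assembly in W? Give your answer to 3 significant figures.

638 W

U_eff = 0.87/4.96 + 0.13/0.97 = 0.1754 + 0.134 = 0.3094
R_eff = 1/U_eff = 3.232 m²·K/W
Q = 142 × (22 − 7.48) / 3.232 = 638 W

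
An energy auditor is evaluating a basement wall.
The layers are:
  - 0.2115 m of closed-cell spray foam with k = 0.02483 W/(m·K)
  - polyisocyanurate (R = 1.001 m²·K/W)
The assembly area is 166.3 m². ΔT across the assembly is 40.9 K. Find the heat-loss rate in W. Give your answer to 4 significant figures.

0.2115/0.02483 = 8.5179
R_total = 8.5179 + 1.001 = 9.5189 m²·K/W
Q = A·ΔT/R = 166.3 × 40.9 / 9.5189 = 714.54 W

714.5 W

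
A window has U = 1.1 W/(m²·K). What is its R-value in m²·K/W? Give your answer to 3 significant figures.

R = 1/U = 1/1.1 = 0.9091

0.909 m²·K/W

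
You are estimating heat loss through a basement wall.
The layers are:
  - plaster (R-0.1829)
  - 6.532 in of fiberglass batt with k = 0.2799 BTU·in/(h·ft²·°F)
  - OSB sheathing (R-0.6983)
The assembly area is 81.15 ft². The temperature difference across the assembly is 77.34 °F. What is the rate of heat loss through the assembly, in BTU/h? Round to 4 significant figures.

6.532/0.2799 = 23.337
R_total = 0.1829 + 23.337 + 0.6983 = 24.218 ft²·°F·h/BTU
Q = A·ΔT/R = 81.15 × 77.34 / 24.218 = 259.15 BTU/h

259.2 BTU/h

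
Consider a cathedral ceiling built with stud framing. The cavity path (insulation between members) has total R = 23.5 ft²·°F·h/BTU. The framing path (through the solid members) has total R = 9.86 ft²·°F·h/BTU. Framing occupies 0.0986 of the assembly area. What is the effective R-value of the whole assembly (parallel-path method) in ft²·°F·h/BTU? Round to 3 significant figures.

U_eff = 0.9014/23.5 + 0.0986/9.86 = 0.03836 + 0.01 = 0.04836
R_eff = 1/U_eff = 20.68 ft²·°F·h/BTU

20.7 ft²·°F·h/BTU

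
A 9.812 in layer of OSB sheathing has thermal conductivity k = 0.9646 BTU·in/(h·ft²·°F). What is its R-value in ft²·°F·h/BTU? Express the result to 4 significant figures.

10.17 ft²·°F·h/BTU

R = L/k = 9.812/0.9646 = 10.172 ft²·°F·h/BTU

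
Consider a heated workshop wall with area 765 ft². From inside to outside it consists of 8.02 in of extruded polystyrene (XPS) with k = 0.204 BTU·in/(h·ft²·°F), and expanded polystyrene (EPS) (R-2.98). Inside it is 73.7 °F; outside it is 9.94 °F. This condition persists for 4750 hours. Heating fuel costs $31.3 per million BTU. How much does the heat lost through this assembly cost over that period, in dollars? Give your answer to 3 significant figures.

8.02/0.204 = 39.31
R_total = 39.31 + 2.98 = 42.29 ft²·°F·h/BTU
Q = 765 × (73.7 − 9.94) / 42.29 = 1153 BTU/h
E = 1153 × 4750 = 5478000 BTU
Cost = 5478000/10⁶ × 31.3 = $171.5

171 dollars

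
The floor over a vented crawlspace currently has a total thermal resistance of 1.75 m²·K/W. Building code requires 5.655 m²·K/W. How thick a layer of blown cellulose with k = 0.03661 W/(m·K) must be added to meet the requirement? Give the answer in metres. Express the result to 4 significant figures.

0.1430 m

ΔR = 5.655 − 1.75 = 3.905 m²·K/W
L = ΔR × k = 3.905 × 0.03661 = 0.14296 m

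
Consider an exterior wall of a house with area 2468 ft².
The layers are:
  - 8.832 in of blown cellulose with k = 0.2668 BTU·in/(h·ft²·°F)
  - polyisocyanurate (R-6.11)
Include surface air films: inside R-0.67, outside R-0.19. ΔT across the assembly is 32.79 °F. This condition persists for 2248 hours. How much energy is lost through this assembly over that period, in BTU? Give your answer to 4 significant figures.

8.832/0.2668 = 33.103
R_total = 0.67 + 33.103 + 6.11 + 0.19 = 40.073 ft²·°F·h/BTU
Q = 2468 × 32.79 / 40.073 = 2019.4 BTU/h
E = 2019.4 × 2248 = 4539700 BTU

4540000 BTU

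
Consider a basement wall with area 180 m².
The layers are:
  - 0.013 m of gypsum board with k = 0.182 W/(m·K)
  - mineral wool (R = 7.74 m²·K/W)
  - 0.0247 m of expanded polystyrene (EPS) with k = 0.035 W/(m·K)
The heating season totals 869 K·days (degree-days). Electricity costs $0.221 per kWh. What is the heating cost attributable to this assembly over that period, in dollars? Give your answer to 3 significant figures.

97.4 dollars

0.013/0.182 = 0.07143
0.0247/0.035 = 0.7057
R_total = 0.07143 + 7.74 + 0.7057 = 8.517 m²·K/W
E = A × HDD × 24 / R / 1000 = 180 × 869 × 24 / 8.517 / 1000 = 440.8 kWh
Cost = 440.8 × 0.221 = $97.41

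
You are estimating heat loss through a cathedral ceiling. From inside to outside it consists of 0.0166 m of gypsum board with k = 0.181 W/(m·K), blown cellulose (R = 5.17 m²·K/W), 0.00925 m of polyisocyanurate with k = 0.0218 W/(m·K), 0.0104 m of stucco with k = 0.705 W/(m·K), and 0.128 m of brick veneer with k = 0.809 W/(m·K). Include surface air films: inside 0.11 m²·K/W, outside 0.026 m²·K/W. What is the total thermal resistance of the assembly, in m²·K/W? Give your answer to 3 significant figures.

5.99 m²·K/W

0.0166/0.181 = 0.09171
0.00925/0.0218 = 0.4243
0.0104/0.705 = 0.01475
0.128/0.809 = 0.1582
R_total = 0.11 + 0.09171 + 5.17 + 0.4243 + 0.01475 + 0.1582 + 0.026 = 5.995 m²·K/W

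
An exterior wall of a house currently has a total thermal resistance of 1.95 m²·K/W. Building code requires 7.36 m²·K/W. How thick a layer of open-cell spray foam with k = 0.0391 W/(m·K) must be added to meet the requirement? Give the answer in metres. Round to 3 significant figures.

0.212 m

ΔR = 7.36 − 1.95 = 5.41 m²·K/W
L = ΔR × k = 5.41 × 0.0391 = 0.2115 m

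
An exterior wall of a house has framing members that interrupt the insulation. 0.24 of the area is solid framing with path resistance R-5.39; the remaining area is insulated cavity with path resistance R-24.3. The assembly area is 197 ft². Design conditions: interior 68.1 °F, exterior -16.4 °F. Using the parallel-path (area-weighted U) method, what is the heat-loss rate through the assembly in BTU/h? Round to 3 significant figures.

1260 BTU/h

U_eff = 0.76/24.3 + 0.24/5.39 = 0.03128 + 0.04453 = 0.0758
R_eff = 1/U_eff = 13.19 ft²·°F·h/BTU
Q = 197 × (68.1 − (-16.4)) / 13.19 = 1262 BTU/h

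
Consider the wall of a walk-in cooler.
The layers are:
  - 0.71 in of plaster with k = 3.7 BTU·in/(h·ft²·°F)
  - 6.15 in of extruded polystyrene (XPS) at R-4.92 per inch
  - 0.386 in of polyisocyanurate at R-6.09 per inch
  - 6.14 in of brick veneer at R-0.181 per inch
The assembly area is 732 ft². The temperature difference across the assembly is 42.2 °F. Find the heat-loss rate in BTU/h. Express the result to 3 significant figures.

0.71/3.7 = 0.1919
6.15 × 4.92 = 30.26
0.386 × 6.09 = 2.351
6.14 × 0.181 = 1.111
R_total = 0.1919 + 30.26 + 2.351 + 1.111 = 33.91 ft²·°F·h/BTU
Q = A·ΔT/R = 732 × 42.2 / 33.91 = 910.9 BTU/h

911 BTU/h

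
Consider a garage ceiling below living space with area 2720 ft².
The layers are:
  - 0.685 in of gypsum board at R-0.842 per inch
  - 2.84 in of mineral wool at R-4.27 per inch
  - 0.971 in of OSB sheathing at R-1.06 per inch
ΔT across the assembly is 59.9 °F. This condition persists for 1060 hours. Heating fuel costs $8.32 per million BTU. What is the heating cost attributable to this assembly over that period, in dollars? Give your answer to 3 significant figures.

105 dollars

0.685 × 0.842 = 0.5768
2.84 × 4.27 = 12.13
0.971 × 1.06 = 1.029
R_total = 0.5768 + 12.13 + 1.029 = 13.73 ft²·°F·h/BTU
Q = 2720 × 59.9 / 13.73 = 11860 BTU/h
E = 11860 × 1060 = 12580000 BTU
Cost = 12580000/10⁶ × 8.32 = $104.6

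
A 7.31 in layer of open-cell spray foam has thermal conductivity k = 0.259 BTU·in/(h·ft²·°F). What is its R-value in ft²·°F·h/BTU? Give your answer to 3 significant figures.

R = L/k = 7.31/0.259 = 28.22 ft²·°F·h/BTU

28.2 ft²·°F·h/BTU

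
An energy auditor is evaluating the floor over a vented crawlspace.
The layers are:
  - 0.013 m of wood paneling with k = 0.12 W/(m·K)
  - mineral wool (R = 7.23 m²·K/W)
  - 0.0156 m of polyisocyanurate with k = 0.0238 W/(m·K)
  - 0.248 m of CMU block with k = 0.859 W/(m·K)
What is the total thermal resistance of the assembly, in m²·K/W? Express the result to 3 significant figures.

8.28 m²·K/W

0.013/0.12 = 0.1083
0.0156/0.0238 = 0.6555
0.248/0.859 = 0.2887
R_total = 0.1083 + 7.23 + 0.6555 + 0.2887 = 8.283 m²·K/W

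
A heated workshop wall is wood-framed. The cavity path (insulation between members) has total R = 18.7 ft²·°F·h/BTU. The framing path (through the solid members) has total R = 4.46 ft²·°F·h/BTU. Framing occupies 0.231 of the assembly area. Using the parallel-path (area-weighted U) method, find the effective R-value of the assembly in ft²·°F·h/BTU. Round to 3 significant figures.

U_eff = 0.769/18.7 + 0.231/4.46 = 0.04112 + 0.05179 = 0.09292
R_eff = 1/U_eff = 10.76 ft²·°F·h/BTU

10.8 ft²·°F·h/BTU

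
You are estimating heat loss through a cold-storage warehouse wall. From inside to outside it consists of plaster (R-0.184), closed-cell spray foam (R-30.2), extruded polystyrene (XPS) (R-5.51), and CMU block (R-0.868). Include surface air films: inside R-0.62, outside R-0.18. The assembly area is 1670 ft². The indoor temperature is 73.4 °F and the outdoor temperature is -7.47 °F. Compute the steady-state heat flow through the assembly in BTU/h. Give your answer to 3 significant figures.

3600 BTU/h

R_total = 0.62 + 0.184 + 30.2 + 5.51 + 0.868 + 0.18 = 37.56 ft²·°F·h/BTU
Q = A·ΔT/R = 1670 × (73.4 − (-7.47)) / 37.56 = 3595 BTU/h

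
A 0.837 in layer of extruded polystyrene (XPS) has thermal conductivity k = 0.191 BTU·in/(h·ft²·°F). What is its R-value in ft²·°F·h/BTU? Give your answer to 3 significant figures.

4.38 ft²·°F·h/BTU

R = L/k = 0.837/0.191 = 4.382 ft²·°F·h/BTU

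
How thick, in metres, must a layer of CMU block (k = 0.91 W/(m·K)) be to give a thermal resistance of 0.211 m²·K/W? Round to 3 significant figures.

L = R·k = 0.211 × 0.91 = 0.192 m

0.192 m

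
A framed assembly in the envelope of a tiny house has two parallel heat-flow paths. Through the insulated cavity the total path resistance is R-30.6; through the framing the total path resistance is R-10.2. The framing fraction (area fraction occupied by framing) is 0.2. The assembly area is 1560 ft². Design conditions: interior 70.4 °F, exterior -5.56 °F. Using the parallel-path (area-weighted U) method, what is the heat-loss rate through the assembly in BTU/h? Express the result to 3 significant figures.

U_eff = 0.8/30.6 + 0.2/10.2 = 0.02614 + 0.01961 = 0.04575
R_eff = 1/U_eff = 21.86 ft²·°F·h/BTU
Q = 1560 × (70.4 − (-5.56)) / 21.86 = 5421 BTU/h

5420 BTU/h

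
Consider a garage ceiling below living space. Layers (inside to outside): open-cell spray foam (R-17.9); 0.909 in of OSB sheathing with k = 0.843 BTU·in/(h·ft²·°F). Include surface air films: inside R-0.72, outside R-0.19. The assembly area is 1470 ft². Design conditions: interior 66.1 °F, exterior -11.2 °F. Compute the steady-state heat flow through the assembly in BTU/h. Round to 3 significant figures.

0.909/0.843 = 1.078
R_total = 0.72 + 17.9 + 1.078 + 0.19 = 19.89 ft²·°F·h/BTU
Q = A·ΔT/R = 1470 × (66.1 − (-11.2)) / 19.89 = 5713 BTU/h

5710 BTU/h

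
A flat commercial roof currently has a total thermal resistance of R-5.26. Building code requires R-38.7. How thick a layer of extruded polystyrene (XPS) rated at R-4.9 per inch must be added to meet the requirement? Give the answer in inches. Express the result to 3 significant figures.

ΔR = 38.7 − 5.26 = 33.44 ft²·°F·h/BTU
L = ΔR / (R/in) = 33.44/4.9 = 6.824 in

6.82 in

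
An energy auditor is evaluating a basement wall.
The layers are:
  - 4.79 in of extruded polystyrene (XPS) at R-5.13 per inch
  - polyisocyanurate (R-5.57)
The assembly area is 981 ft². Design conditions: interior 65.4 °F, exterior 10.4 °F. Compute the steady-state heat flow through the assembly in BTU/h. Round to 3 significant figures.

1790 BTU/h

4.79 × 5.13 = 24.57
R_total = 24.57 + 5.57 = 30.14 ft²·°F·h/BTU
Q = A·ΔT/R = 981 × (65.4 − 10.4) / 30.14 = 1790 BTU/h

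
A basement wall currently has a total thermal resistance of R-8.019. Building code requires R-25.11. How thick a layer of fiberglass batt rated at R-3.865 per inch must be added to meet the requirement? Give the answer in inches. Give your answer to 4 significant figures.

ΔR = 25.11 − 8.019 = 17.091 ft²·°F·h/BTU
L = ΔR / (R/in) = 17.091/3.865 = 4.422 in

4.422 in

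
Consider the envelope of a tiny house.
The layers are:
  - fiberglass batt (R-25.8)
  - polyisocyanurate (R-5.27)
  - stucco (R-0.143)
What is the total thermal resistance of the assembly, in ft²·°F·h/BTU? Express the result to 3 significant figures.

R_total = 25.8 + 5.27 + 0.143 = 31.21 ft²·°F·h/BTU

31.2 ft²·°F·h/BTU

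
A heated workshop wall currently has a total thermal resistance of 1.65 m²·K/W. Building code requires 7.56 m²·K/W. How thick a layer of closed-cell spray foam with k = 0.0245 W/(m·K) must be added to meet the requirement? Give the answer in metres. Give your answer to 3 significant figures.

0.145 m

ΔR = 7.56 − 1.65 = 5.91 m²·K/W
L = ΔR × k = 5.91 × 0.0245 = 0.1448 m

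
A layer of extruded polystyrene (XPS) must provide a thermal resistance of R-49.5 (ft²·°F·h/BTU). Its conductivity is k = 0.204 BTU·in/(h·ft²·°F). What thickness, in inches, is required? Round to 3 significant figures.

L = R × k = 49.5 × 0.204 = 10.1 in

10.1 in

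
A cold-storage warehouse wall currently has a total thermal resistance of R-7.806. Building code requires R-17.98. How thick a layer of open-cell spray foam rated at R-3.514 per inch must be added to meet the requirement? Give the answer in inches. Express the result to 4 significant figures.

2.895 in

ΔR = 17.98 − 7.806 = 10.174 ft²·°F·h/BTU
L = ΔR / (R/in) = 10.174/3.514 = 2.8953 in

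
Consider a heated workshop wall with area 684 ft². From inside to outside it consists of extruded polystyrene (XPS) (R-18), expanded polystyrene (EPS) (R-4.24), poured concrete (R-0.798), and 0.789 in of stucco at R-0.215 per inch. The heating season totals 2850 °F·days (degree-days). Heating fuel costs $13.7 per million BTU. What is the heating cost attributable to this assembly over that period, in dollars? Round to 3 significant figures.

0.789 × 0.215 = 0.1696
R_total = 18 + 4.24 + 0.798 + 0.1696 = 23.21 ft²·°F·h/BTU
E = A × HDD × 24 / R = 684 × 2850 × 24 / 23.21 = 2016000 BTU
Cost = 2016000/10⁶ × 13.7 = $27.62

27.6 dollars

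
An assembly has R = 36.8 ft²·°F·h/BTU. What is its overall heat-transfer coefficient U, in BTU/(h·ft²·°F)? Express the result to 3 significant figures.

0.0272 BTU/(h·ft²·°F)

U = 1/R = 1/36.8 = 0.02717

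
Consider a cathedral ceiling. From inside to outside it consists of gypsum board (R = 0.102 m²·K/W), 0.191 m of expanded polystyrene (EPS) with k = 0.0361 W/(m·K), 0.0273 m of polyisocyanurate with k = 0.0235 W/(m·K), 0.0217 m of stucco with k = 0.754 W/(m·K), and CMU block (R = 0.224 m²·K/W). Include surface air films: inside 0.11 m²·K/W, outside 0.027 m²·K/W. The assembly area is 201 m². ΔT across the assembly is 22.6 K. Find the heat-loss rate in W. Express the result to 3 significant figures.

654 W

0.191/0.0361 = 5.291
0.0273/0.0235 = 1.162
0.0217/0.754 = 0.02878
R_total = 0.11 + 0.102 + 5.291 + 1.162 + 0.02878 + 0.224 + 0.027 = 6.944 m²·K/W
Q = A·ΔT/R = 201 × 22.6 / 6.944 = 654.1 W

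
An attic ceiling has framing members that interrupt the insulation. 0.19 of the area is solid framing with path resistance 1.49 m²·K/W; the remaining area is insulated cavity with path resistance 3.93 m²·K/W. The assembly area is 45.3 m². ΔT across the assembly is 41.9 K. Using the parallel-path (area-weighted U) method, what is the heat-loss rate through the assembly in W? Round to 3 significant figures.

633 W

U_eff = 0.81/3.93 + 0.19/1.49 = 0.2061 + 0.1275 = 0.3336
R_eff = 1/U_eff = 2.997 m²·K/W
Q = 45.3 × 41.9 / 2.997 = 633.2 W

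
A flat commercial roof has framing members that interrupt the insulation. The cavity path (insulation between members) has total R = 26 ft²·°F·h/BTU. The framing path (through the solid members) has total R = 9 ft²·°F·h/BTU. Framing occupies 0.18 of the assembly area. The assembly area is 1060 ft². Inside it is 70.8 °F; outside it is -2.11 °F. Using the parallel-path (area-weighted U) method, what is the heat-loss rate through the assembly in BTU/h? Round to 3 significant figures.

3980 BTU/h

U_eff = 0.82/26 + 0.18/9 = 0.03154 + 0.02 = 0.05154
R_eff = 1/U_eff = 19.4 ft²·°F·h/BTU
Q = 1060 × (70.8 − (-2.11)) / 19.4 = 3983 BTU/h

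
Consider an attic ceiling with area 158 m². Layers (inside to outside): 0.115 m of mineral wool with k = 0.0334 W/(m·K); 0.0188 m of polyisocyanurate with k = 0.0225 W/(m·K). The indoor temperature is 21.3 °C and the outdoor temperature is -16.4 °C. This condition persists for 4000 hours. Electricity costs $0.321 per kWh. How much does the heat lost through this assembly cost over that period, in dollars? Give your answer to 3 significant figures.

1790 dollars

0.115/0.0334 = 3.443
0.0188/0.0225 = 0.8356
R_total = 3.443 + 0.8356 = 4.279 m²·K/W
Q = 158 × (21.3 − (-16.4)) / 4.279 = 1392 W
E = 1392 W × 4000 h / 1000 = 5569 kWh
Cost = 5569 × 0.321 = $1788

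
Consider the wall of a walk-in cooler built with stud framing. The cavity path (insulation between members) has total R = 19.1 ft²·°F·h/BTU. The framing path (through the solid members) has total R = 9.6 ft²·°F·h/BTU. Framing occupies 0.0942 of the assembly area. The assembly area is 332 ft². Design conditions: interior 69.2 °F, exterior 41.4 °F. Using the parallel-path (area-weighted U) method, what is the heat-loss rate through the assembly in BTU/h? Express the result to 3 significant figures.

528 BTU/h

U_eff = 0.9058/19.1 + 0.0942/9.6 = 0.04742 + 0.009813 = 0.05724
R_eff = 1/U_eff = 17.47 ft²·°F·h/BTU
Q = 332 × (69.2 − 41.4) / 17.47 = 528.3 BTU/h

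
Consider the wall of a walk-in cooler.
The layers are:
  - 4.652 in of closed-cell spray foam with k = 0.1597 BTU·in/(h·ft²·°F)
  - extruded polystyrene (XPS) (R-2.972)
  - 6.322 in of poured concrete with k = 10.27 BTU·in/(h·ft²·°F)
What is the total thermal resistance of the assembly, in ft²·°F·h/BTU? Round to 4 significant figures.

4.652/0.1597 = 29.13
6.322/10.27 = 0.61558
R_total = 29.13 + 2.972 + 0.61558 = 32.717 ft²·°F·h/BTU

32.72 ft²·°F·h/BTU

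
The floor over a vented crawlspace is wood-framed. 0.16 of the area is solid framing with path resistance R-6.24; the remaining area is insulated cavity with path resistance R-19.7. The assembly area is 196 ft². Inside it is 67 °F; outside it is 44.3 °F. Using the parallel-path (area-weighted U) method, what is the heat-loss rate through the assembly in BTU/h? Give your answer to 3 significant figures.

304 BTU/h

U_eff = 0.84/19.7 + 0.16/6.24 = 0.04264 + 0.02564 = 0.06828
R_eff = 1/U_eff = 14.65 ft²·°F·h/BTU
Q = 196 × (67 − 44.3) / 14.65 = 303.8 BTU/h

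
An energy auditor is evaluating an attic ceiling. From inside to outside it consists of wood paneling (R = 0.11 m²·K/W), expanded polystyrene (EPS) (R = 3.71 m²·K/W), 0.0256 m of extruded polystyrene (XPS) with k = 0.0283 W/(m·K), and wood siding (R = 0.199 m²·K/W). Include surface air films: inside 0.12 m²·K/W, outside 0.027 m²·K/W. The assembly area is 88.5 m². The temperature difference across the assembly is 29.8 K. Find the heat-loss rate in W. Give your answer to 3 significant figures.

520 W

0.0256/0.0283 = 0.9046
R_total = 0.12 + 0.11 + 3.71 + 0.9046 + 0.199 + 0.027 = 5.071 m²·K/W
Q = A·ΔT/R = 88.5 × 29.8 / 5.071 = 520.1 W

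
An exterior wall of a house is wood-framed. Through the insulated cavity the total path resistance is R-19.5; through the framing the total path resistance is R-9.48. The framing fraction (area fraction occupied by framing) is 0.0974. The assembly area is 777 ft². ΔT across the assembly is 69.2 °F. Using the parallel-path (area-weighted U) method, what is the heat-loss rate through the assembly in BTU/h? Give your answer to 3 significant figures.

3040 BTU/h

U_eff = 0.9026/19.5 + 0.0974/9.48 = 0.04629 + 0.01027 = 0.05656
R_eff = 1/U_eff = 17.68 ft²·°F·h/BTU
Q = 777 × 69.2 / 17.68 = 3041 BTU/h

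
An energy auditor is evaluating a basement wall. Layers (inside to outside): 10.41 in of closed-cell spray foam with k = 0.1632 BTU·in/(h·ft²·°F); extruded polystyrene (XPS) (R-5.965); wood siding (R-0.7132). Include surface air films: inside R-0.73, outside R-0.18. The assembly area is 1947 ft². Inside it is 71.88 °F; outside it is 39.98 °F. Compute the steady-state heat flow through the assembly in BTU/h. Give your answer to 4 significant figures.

870.2 BTU/h

10.41/0.1632 = 63.787
R_total = 0.73 + 63.787 + 5.965 + 0.7132 + 0.18 = 71.375 ft²·°F·h/BTU
Q = A·ΔT/R = 1947 × (71.88 − 39.98) / 71.375 = 870.18 BTU/h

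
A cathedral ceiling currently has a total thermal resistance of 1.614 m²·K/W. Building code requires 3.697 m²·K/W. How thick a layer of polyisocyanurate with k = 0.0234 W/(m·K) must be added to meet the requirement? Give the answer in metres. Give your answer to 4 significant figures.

ΔR = 3.697 − 1.614 = 2.083 m²·K/W
L = ΔR × k = 2.083 × 0.0234 = 0.048742 m

0.04874 m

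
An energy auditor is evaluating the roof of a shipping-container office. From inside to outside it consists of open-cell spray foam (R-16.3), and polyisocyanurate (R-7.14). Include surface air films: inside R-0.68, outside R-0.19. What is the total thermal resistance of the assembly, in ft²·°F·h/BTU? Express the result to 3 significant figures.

24.3 ft²·°F·h/BTU

R_total = 0.68 + 16.3 + 7.14 + 0.19 = 24.31 ft²·°F·h/BTU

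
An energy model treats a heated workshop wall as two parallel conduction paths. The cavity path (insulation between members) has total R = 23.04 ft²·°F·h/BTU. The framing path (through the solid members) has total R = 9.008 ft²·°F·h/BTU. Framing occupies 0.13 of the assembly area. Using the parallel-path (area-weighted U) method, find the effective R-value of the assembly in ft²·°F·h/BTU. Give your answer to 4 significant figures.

19.16 ft²·°F·h/BTU

U_eff = 0.87/23.04 + 0.13/9.008 = 0.03776 + 0.014432 = 0.052192
R_eff = 1/U_eff = 19.16 ft²·°F·h/BTU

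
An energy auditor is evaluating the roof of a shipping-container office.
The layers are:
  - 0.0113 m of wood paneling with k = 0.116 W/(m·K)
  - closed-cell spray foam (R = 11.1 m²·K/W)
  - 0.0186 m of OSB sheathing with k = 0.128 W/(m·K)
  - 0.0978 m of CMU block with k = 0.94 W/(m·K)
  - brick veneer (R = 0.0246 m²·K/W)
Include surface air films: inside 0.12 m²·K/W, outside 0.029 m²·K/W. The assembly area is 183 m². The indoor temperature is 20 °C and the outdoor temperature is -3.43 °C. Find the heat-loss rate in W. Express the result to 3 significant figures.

0.0113/0.116 = 0.09741
0.0186/0.128 = 0.1453
0.0978/0.94 = 0.104
R_total = 0.12 + 0.09741 + 11.1 + 0.1453 + 0.104 + 0.0246 + 0.029 = 11.62 m²·K/W
Q = A·ΔT/R = 183 × (20 − (-3.43)) / 11.62 = 369 W

369 W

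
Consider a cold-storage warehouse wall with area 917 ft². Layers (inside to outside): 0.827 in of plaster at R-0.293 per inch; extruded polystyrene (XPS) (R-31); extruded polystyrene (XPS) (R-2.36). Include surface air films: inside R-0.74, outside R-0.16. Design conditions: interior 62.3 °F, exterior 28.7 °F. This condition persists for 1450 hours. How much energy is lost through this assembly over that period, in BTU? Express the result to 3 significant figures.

0.827 × 0.293 = 0.2423
R_total = 0.74 + 0.2423 + 31 + 2.36 + 0.16 = 34.5 ft²·°F·h/BTU
Q = 917 × (62.3 − 28.7) / 34.5 = 893 BTU/h
E = 893 × 1450 = 1295000 BTU

1290000 BTU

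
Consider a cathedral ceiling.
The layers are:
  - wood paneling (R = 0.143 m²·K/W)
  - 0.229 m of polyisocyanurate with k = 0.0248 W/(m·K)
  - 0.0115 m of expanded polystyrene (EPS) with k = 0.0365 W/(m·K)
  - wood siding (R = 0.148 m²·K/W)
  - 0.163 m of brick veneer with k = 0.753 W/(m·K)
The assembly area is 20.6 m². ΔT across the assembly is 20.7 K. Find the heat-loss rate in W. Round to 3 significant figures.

42.4 W

0.229/0.0248 = 9.234
0.0115/0.0365 = 0.3151
0.163/0.753 = 0.2165
R_total = 0.143 + 9.234 + 0.3151 + 0.148 + 0.2165 = 10.06 m²·K/W
Q = A·ΔT/R = 20.6 × 20.7 / 10.06 = 42.4 W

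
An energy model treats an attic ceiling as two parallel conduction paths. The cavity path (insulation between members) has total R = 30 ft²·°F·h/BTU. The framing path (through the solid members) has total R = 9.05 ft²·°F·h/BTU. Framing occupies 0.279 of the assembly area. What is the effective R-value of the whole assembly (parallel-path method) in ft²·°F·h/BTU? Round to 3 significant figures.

18.2 ft²·°F·h/BTU

U_eff = 0.721/30 + 0.279/9.05 = 0.02403 + 0.03083 = 0.05486
R_eff = 1/U_eff = 18.23 ft²·°F·h/BTU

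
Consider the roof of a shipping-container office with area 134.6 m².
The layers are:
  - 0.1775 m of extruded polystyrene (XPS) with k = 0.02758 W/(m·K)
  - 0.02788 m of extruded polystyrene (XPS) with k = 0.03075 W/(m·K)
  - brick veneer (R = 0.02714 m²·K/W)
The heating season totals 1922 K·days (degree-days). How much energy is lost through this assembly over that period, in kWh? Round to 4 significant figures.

0.1775/0.02758 = 6.4358
0.02788/0.03075 = 0.90667
R_total = 6.4358 + 0.90667 + 0.02714 = 7.3696 m²·K/W
E = A × HDD × 24 / R / 1000 = 134.6 × 1922 × 24 / 7.3696 / 1000 = 842.49 kWh

842.5 kWh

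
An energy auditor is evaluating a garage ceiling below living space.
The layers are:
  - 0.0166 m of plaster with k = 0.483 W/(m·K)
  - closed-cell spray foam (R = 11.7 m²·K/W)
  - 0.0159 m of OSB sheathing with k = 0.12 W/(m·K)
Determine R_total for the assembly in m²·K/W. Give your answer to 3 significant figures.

11.9 m²·K/W

0.0166/0.483 = 0.03437
0.0159/0.12 = 0.1325
R_total = 0.03437 + 11.7 + 0.1325 = 11.87 m²·K/W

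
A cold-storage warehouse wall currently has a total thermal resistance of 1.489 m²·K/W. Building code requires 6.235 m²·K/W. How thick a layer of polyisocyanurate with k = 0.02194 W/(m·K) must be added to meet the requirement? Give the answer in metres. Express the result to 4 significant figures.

0.1041 m

ΔR = 6.235 − 1.489 = 4.746 m²·K/W
L = ΔR × k = 4.746 × 0.02194 = 0.10413 m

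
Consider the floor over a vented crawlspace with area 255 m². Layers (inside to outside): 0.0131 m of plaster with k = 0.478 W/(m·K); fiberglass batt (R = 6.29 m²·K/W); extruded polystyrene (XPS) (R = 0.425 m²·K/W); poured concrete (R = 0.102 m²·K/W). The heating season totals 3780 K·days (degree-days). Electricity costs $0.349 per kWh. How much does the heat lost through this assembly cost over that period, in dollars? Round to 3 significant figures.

0.0131/0.478 = 0.02741
R_total = 0.02741 + 6.29 + 0.425 + 0.102 = 6.844 m²·K/W
E = A × HDD × 24 / R / 1000 = 255 × 3780 × 24 / 6.844 / 1000 = 3380 kWh
Cost = 3380 × 0.349 = $1180

1180 dollars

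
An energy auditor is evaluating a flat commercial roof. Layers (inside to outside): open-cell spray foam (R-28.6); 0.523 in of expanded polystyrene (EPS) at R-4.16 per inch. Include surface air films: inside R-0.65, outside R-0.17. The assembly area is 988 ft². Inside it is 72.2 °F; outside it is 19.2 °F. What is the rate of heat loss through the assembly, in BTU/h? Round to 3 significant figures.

1660 BTU/h

0.523 × 4.16 = 2.176
R_total = 0.65 + 28.6 + 2.176 + 0.17 = 31.6 ft²·°F·h/BTU
Q = A·ΔT/R = 988 × (72.2 − 19.2) / 31.6 = 1657 BTU/h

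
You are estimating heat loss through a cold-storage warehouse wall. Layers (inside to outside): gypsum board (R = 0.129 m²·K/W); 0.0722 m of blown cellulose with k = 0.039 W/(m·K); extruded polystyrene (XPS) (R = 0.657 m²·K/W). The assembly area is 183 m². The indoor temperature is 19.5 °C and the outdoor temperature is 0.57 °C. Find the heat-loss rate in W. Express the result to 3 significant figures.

1310 W

0.0722/0.039 = 1.851
R_total = 0.129 + 1.851 + 0.657 = 2.637 m²·K/W
Q = A·ΔT/R = 183 × (19.5 − 0.57) / 2.637 = 1314 W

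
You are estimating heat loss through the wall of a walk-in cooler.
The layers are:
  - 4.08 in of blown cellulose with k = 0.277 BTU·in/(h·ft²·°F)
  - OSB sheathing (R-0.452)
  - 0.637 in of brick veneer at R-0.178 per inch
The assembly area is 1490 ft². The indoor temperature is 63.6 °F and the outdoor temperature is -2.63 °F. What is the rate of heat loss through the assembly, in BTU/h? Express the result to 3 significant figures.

6450 BTU/h

4.08/0.277 = 14.73
0.637 × 0.178 = 0.1134
R_total = 14.73 + 0.452 + 0.1134 = 15.29 ft²·°F·h/BTU
Q = A·ΔT/R = 1490 × (63.6 − (-2.63)) / 15.29 = 6452 BTU/h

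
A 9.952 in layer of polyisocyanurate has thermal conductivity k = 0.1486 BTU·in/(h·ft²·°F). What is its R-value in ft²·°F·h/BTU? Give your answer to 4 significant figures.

66.97 ft²·°F·h/BTU

R = L/k = 9.952/0.1486 = 66.972 ft²·°F·h/BTU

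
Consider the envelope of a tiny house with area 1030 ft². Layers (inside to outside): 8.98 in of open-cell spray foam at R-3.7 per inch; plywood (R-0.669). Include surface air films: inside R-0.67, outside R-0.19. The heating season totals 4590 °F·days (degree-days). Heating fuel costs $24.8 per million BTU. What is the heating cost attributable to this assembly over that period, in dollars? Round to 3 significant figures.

8.98 × 3.7 = 33.23
R_total = 0.67 + 33.23 + 0.669 + 0.19 = 34.76 ft²·°F·h/BTU
E = A × HDD × 24 / R = 1030 × 4590 × 24 / 34.76 = 3265000 BTU
Cost = 3265000/10⁶ × 24.8 = $80.96

81.0 dollars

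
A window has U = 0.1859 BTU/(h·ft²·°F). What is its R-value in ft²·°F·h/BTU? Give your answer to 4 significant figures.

5.379 ft²·°F·h/BTU

R = 1/U = 1/0.1859 = 5.3792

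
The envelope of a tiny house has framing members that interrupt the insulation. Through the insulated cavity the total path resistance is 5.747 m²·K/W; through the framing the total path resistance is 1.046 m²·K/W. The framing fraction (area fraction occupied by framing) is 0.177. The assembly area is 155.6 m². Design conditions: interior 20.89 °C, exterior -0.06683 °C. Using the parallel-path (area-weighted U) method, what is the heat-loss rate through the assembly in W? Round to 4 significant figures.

1019 W

U_eff = 0.823/5.747 + 0.177/1.046 = 0.14321 + 0.16922 = 0.31242
R_eff = 1/U_eff = 3.2008 m²·K/W
Q = 155.6 × (20.89 − (-0.06683)) / 3.2008 = 1018.8 W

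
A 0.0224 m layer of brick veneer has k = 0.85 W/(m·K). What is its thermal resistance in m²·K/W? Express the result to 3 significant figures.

R = L/k = 0.0224/0.85 = 0.02635 m²·K/W

0.0264 m²·K/W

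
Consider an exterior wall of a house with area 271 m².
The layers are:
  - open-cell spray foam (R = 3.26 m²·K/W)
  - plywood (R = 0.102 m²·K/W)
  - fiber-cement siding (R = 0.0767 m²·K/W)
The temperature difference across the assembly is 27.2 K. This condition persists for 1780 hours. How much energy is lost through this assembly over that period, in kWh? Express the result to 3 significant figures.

R_total = 3.26 + 0.102 + 0.0767 = 3.439 m²·K/W
Q = 271 × 27.2 / 3.439 = 2144 W
E = 2144 W × 1780 h / 1000 = 3816 kWh

3820 kWh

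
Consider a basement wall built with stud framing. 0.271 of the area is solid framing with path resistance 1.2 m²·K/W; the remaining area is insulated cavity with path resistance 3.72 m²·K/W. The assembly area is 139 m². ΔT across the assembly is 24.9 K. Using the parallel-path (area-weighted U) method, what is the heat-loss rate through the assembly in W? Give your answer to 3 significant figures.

1460 W

U_eff = 0.729/3.72 + 0.271/1.2 = 0.196 + 0.2258 = 0.4218
R_eff = 1/U_eff = 2.371 m²·K/W
Q = 139 × 24.9 / 2.371 = 1460 W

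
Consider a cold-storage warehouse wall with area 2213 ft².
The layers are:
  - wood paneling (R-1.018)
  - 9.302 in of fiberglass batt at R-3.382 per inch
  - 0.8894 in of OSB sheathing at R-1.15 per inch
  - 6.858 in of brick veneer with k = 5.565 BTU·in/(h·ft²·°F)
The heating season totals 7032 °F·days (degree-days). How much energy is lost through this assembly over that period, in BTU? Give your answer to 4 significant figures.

9.302 × 3.382 = 31.459
0.8894 × 1.15 = 1.0228
6.858/5.565 = 1.2323
R_total = 1.018 + 31.459 + 1.0228 + 1.2323 = 34.733 ft²·°F·h/BTU
E = A × HDD × 24 / R = 2213 × 7032 × 24 / 34.733 = 10753000 BTU

10750000 BTU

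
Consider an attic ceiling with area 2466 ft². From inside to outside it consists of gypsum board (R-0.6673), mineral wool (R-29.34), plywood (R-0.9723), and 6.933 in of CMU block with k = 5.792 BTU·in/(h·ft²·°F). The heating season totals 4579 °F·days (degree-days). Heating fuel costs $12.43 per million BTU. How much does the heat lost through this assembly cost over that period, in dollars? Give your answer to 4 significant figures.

104.7 dollars

6.933/5.792 = 1.197
R_total = 0.6673 + 29.34 + 0.9723 + 1.197 = 32.177 ft²·°F·h/BTU
E = A × HDD × 24 / R = 2466 × 4579 × 24 / 32.177 = 8422400 BTU
Cost = 8422400/10⁶ × 12.43 = $104.69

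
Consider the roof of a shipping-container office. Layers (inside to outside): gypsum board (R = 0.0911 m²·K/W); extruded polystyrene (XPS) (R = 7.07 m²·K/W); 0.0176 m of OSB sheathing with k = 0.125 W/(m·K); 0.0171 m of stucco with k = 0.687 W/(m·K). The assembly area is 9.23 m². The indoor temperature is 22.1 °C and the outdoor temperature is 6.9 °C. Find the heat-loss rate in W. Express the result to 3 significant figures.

19.1 W

0.0176/0.125 = 0.1408
0.0171/0.687 = 0.02489
R_total = 0.0911 + 7.07 + 0.1408 + 0.02489 = 7.327 m²·K/W
Q = A·ΔT/R = 9.23 × (22.1 − 6.9) / 7.327 = 19.15 W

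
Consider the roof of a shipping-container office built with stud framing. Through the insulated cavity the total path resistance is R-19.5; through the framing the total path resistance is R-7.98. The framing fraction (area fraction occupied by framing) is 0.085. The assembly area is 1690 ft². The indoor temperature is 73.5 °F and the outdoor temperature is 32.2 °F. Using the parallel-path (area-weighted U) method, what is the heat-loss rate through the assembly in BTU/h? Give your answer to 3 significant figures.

4020 BTU/h

U_eff = 0.915/19.5 + 0.085/7.98 = 0.04692 + 0.01065 = 0.05757
R_eff = 1/U_eff = 17.37 ft²·°F·h/BTU
Q = 1690 × (73.5 − 32.2) / 17.37 = 4019 BTU/h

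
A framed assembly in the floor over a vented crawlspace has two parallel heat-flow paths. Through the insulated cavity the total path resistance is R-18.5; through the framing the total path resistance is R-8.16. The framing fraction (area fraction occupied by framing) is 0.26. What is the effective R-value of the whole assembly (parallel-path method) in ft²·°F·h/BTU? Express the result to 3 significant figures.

13.9 ft²·°F·h/BTU

U_eff = 0.74/18.5 + 0.26/8.16 = 0.04 + 0.03186 = 0.07186
R_eff = 1/U_eff = 13.92 ft²·°F·h/BTU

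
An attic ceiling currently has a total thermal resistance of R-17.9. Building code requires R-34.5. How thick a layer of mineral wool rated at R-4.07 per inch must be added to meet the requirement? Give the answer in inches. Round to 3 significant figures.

4.08 in

ΔR = 34.5 − 17.9 = 16.6 ft²·°F·h/BTU
L = ΔR / (R/in) = 16.6/4.07 = 4.079 in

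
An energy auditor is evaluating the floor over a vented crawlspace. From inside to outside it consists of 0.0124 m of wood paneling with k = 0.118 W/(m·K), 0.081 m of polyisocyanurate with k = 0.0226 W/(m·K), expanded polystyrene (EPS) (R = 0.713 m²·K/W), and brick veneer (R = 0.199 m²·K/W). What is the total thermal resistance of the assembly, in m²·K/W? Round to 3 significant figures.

4.60 m²·K/W

0.0124/0.118 = 0.1051
0.081/0.0226 = 3.584
R_total = 0.1051 + 3.584 + 0.713 + 0.199 = 4.601 m²·K/W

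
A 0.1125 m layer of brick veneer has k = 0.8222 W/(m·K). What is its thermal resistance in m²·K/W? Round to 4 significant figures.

R = L/k = 0.1125/0.8222 = 0.13683 m²·K/W

0.1368 m²·K/W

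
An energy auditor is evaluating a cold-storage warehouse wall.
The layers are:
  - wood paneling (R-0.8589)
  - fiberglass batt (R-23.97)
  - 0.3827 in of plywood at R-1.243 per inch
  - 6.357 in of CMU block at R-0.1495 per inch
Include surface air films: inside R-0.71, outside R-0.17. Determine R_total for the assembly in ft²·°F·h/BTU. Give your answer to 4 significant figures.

27.13 ft²·°F·h/BTU

0.3827 × 1.243 = 0.4757
6.357 × 0.1495 = 0.95037
R_total = 0.71 + 0.8589 + 23.97 + 0.4757 + 0.95037 + 0.17 = 27.135 ft²·°F·h/BTU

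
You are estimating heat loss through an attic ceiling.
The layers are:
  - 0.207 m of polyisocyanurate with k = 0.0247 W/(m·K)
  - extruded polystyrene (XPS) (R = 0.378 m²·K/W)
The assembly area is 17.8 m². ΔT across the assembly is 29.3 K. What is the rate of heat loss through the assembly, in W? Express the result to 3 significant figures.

0.207/0.0247 = 8.381
R_total = 8.381 + 0.378 = 8.759 m²·K/W
Q = A·ΔT/R = 17.8 × 29.3 / 8.759 = 59.55 W

59.5 W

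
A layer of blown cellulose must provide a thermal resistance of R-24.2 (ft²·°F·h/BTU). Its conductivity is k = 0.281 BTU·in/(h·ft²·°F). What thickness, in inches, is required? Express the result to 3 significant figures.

L = R × k = 24.2 × 0.281 = 6.8 in

6.80 in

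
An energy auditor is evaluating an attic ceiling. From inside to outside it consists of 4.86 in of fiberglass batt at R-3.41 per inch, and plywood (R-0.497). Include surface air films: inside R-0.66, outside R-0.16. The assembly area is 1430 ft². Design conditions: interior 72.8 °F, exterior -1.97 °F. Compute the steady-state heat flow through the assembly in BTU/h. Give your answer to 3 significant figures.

4.86 × 3.41 = 16.57
R_total = 0.66 + 16.57 + 0.497 + 0.16 = 17.89 ft²·°F·h/BTU
Q = A·ΔT/R = 1430 × (72.8 − (-1.97)) / 17.89 = 5977 BTU/h

5980 BTU/h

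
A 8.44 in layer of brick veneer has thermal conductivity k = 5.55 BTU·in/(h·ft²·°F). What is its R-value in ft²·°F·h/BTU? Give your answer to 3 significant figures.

1.52 ft²·°F·h/BTU

R = L/k = 8.44/5.55 = 1.521 ft²·°F·h/BTU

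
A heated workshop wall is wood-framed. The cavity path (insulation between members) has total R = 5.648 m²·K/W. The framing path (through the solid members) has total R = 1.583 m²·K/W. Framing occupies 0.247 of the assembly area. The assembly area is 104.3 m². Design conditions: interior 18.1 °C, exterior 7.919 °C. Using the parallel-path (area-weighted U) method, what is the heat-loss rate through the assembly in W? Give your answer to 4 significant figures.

U_eff = 0.753/5.648 + 0.247/1.583 = 0.13332 + 0.15603 = 0.28935
R_eff = 1/U_eff = 3.456 m²·K/W
Q = 104.3 × (18.1 − 7.919) / 3.456 = 307.26 W

307.3 W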